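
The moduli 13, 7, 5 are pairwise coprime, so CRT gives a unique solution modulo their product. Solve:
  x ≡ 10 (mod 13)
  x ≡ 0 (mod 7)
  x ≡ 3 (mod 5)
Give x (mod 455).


Moduli 13, 7, 5 are pairwise coprime; by CRT there is a unique solution modulo M = 13 · 7 · 5 = 455.
Solve pairwise, accumulating the modulus:
  Start with x ≡ 10 (mod 13).
  Combine with x ≡ 0 (mod 7): since gcd(13, 7) = 1, we get a unique residue mod 91.
    Write x = 10 + 13·t and substitute into x ≡ 0 (mod 7): 13·t ≡ 0 − 10 = -10 (mod 7).
    Reduce coefficients mod 7: 6·t ≡ 4 (mod 7).
    The inverse of 6 mod 7 is 6 (since 6·6 = 36 = 5·7 + 1), so t ≡ 6·4 = 24 ≡ 3 (mod 7).
    Then x = 10 + 13·3 = 49, valid modulo lcm(13, 7) = 91: x ≡ 49 (mod 91).
  Combine with x ≡ 3 (mod 5): since gcd(91, 5) = 1, we get a unique residue mod 455.
    Write x = 49 + 91·t and substitute into x ≡ 3 (mod 5): 91·t ≡ 3 − 49 = -46 (mod 5).
    Reduce coefficients mod 5: 1·t ≡ 4 (mod 5).
    So t ≡ 4 (mod 5).
    Then x = 49 + 91·4 = 413, valid modulo lcm(91, 5) = 455: x ≡ 413 (mod 455).
Verify: 413 mod 13 = 10 ✓, 413 mod 7 = 0 ✓, 413 mod 5 = 3 ✓.

x ≡ 413 (mod 455).


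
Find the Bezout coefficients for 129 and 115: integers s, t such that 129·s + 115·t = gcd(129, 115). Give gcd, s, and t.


Euclidean algorithm on (129, 115) — divide until remainder is 0:
  129 = 1 · 115 + 14
  115 = 8 · 14 + 3
  14 = 4 · 3 + 2
  3 = 1 · 2 + 1
  2 = 2 · 1 + 0
gcd(129, 115) = 1.
Track Bezout coefficients alongside the remainders: start with r₀ = 129 = a·1 + b·0 (s = 1, t = 0) and r₁ = 115 = a·0 + b·1 (s = 0, t = 1); each new remainder r_{k+1} = r_{k-1} − q_k·r_k inherits s_{k+1} = s_{k-1} − q_k·s_k, t_{k+1} = t_{k-1} − q_k·t_k, so r_k = a·s_k + b·t_k at every step:
  q = 1: r = 14, s = 1 − 1·0 = 1, t = 0 − 1·1 = -1  (check: 129·1 + 115·(-1) = 14)
  q = 8: r = 3, s = 0 − 8·1 = -8, t = 1 − 8·(-1) = 9  (check: 129·(-8) + 115·9 = 3)
  q = 4: r = 2, s = 1 − 4·(-8) = 33, t = -1 − 4·9 = -37  (check: 129·33 + 115·(-37) = 2)
  q = 1: r = 1, s = -8 − 1·33 = -41, t = 9 − 1·(-37) = 46  (check: 129·(-41) + 115·46 = 1)
The row with r = 1 (the gcd) gives the Bezout coefficients s = -41, t = 46.
Result: 129 · (-41) + 115 · (46) = 1.

gcd(129, 115) = 1; s = -41, t = 46 (check: 129·(-41) + 115·46 = 1).


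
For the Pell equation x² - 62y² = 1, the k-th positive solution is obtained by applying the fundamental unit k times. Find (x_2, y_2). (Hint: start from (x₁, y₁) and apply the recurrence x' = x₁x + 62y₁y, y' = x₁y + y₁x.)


Step 1: Find the fundamental solution (x₁, y₁) of x² - 62y² = 1.
  Expand √62 as a continued fraction. a₀ = ⌊√62⌋ = 7; iterate m_{k+1} = d_k·a_k − m_k, d_{k+1} = (62 − m_{k+1}²)/d_k, a_{k+1} = ⌊(a₀ + m_{k+1})/d_{k+1}⌋ (starting m₀ = 0, d₀ = 1), with convergents p_k = a_k·p_{k-1} + p_{k-2}, q_k = a_k·q_{k-1} + q_{k-2} (p₋₁ = 1, q₋₁ = 0):
  k = 0: a₀ = 7; p₀/q₀ = 7/1; p₀² − 62·q₀² = 49 − 62 = -13.
  k = 1: m = 7, d = 13, a = ⌊(7 + 7)/13⌋ = 1; p/q = (1·7 + 1)/(1·1 + 0) = 8/1; p² − 62·q² = 64 − 62 = 2.
  k = 2: m = 6, d = 2, a = ⌊(7 + 6)/2⌋ = 6; p/q = (6·8 + 7)/(6·1 + 1) = 55/7; p² − 62·q² = 3025 − 3038 = -13.
  k = 3: m = 6, d = 13, a = ⌊(7 + 6)/13⌋ = 1; p/q = (1·55 + 8)/(1·7 + 1) = 63/8; p² − 62·q² = 3969 − 3968 = 1.
  The first convergent with p² − 62·q² = 1 gives the fundamental solution (x₁, y₁) = (63, 8).
Step 2: Apply the recurrence (x_{n+1}, y_{n+1}) = (x₁x_n + 62y₁y_n, x₁y_n + y₁x_n) repeatedly.
  From (x_1, y_1) = (63, 8): x_2 = 63·63 + 62·8·8 = 7937; y_2 = 63·8 + 8·63 = 1008.
Step 3: Verify x_2² - 62·y_2² = 62995969 - 62995968 = 1 (should be 1). ✓

(x_1, y_1) = (63, 8); (x_2, y_2) = (7937, 1008).


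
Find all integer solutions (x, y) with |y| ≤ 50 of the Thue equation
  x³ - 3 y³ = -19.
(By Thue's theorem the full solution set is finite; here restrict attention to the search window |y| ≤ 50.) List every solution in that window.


The equation is x³ - 3y³ = -19. For fixed y, x³ = 3·y³ − 19, so a solution requires the RHS to be a perfect cube.
Strategy: iterate y from -50 to 50, compute RHS = 3·y³ − 19, and check whether it is a (positive or negative) perfect cube.
Check small values of y:
  y = 0: RHS = -19 is not a perfect cube.
  y = 1: RHS = -16 is not a perfect cube.
  y = -1: RHS = -22 is not a perfect cube.
  y = 2: RHS = 5 is not a perfect cube.
  y = -2: RHS = -43 is not a perfect cube.
  y = 3: RHS = 62 is not a perfect cube.
  y = -3: RHS = -100 is not a perfect cube.
Continuing the search up to |y| = 50 finds no solutions either.
No (x, y) in the scanned range satisfies the equation.

No integer solutions with |y| ≤ 50.


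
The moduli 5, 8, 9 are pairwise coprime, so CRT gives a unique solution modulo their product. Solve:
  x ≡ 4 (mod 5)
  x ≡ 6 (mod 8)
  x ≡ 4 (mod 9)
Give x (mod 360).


Moduli 5, 8, 9 are pairwise coprime; by CRT there is a unique solution modulo M = 5 · 8 · 9 = 360.
Solve pairwise, accumulating the modulus:
  Start with x ≡ 4 (mod 5).
  Combine with x ≡ 6 (mod 8): since gcd(5, 8) = 1, we get a unique residue mod 40.
    Write x = 4 + 5·t and substitute into x ≡ 6 (mod 8): 5·t ≡ 6 − 4 = 2 (mod 8).
    The inverse of 5 mod 8 is 5 (since 5·5 = 25 = 3·8 + 1), so t ≡ 5·2 = 10 ≡ 2 (mod 8).
    Then x = 4 + 5·2 = 14, valid modulo lcm(5, 8) = 40: x ≡ 14 (mod 40).
  Combine with x ≡ 4 (mod 9): since gcd(40, 9) = 1, we get a unique residue mod 360.
    Write x = 14 + 40·t and substitute into x ≡ 4 (mod 9): 40·t ≡ 4 − 14 = -10 (mod 9).
    Reduce coefficients mod 9: 4·t ≡ 8 (mod 9).
    The inverse of 4 mod 9 is 7 (since 4·7 = 28 = 3·9 + 1), so t ≡ 7·8 = 56 ≡ 2 (mod 9).
    Then x = 14 + 40·2 = 94, valid modulo lcm(40, 9) = 360: x ≡ 94 (mod 360).
Verify: 94 mod 5 = 4 ✓, 94 mod 8 = 6 ✓, 94 mod 9 = 4 ✓.

x ≡ 94 (mod 360).


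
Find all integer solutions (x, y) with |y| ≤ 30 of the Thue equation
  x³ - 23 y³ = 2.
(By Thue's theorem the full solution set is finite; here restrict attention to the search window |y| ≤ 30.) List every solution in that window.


The equation is x³ - 23y³ = 2. For fixed y, x³ = 23·y³ + 2, so a solution requires the RHS to be a perfect cube.
Strategy: iterate y from -30 to 30, compute RHS = 23·y³ + 2, and check whether it is a (positive or negative) perfect cube.
Check small values of y:
  y = 0: RHS = 2 is not a perfect cube.
  y = 1: RHS = 25 is not a perfect cube.
  y = -1: RHS = -21 is not a perfect cube.
  y = 2: RHS = 186 is not a perfect cube.
  y = -2: RHS = -182 is not a perfect cube.
  y = 3: RHS = 623 is not a perfect cube.
  y = -3: RHS = -619 is not a perfect cube.
Continuing the search up to |y| = 30 finds no solutions either.
No (x, y) in the scanned range satisfies the equation.

No integer solutions with |y| ≤ 30.


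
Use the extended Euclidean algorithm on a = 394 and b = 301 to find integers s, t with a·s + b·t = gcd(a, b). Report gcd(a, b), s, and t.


Euclidean algorithm on (394, 301) — divide until remainder is 0:
  394 = 1 · 301 + 93
  301 = 3 · 93 + 22
  93 = 4 · 22 + 5
  22 = 4 · 5 + 2
  5 = 2 · 2 + 1
  2 = 2 · 1 + 0
gcd(394, 301) = 1.
Track Bezout coefficients alongside the remainders: start with r₀ = 394 = a·1 + b·0 (s = 1, t = 0) and r₁ = 301 = a·0 + b·1 (s = 0, t = 1); each new remainder r_{k+1} = r_{k-1} − q_k·r_k inherits s_{k+1} = s_{k-1} − q_k·s_k, t_{k+1} = t_{k-1} − q_k·t_k, so r_k = a·s_k + b·t_k at every step:
  q = 1: r = 93, s = 1 − 1·0 = 1, t = 0 − 1·1 = -1  (check: 394·1 + 301·(-1) = 93)
  q = 3: r = 22, s = 0 − 3·1 = -3, t = 1 − 3·(-1) = 4  (check: 394·(-3) + 301·4 = 22)
  q = 4: r = 5, s = 1 − 4·(-3) = 13, t = -1 − 4·4 = -17  (check: 394·13 + 301·(-17) = 5)
  q = 4: r = 2, s = -3 − 4·13 = -55, t = 4 − 4·(-17) = 72  (check: 394·(-55) + 301·72 = 2)
  q = 2: r = 1, s = 13 − 2·(-55) = 123, t = -17 − 2·72 = -161  (check: 394·123 + 301·(-161) = 1)
The row with r = 1 (the gcd) gives the Bezout coefficients s = 123, t = -161.
Result: 394 · (123) + 301 · (-161) = 1.

gcd(394, 301) = 1; s = 123, t = -161 (check: 394·123 + 301·(-161) = 1).


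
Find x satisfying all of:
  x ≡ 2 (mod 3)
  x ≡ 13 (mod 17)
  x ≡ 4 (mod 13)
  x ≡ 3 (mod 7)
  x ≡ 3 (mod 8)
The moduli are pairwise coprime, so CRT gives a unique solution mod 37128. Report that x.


Product of moduli M = 3 · 17 · 13 · 7 · 8 = 37128.
Merge one congruence at a time:
  Start: x ≡ 2 (mod 3).
  Combine with x ≡ 13 (mod 17); new modulus lcm = 51.
    Write x = 2 + 3·t and substitute into x ≡ 13 (mod 17): 3·t ≡ 13 − 2 = 11 (mod 17).
    The inverse of 3 mod 17 is 6 (since 3·6 = 18 = 1·17 + 1), so t ≡ 6·11 = 66 ≡ 15 (mod 17).
    Then x = 2 + 3·15 = 47, valid modulo lcm(3, 17) = 51: x ≡ 47 (mod 51).
  Combine with x ≡ 4 (mod 13); new modulus lcm = 663.
    Write x = 47 + 51·t and substitute into x ≡ 4 (mod 13): 51·t ≡ 4 − 47 = -43 (mod 13).
    Reduce coefficients mod 13: 12·t ≡ 9 (mod 13).
    The inverse of 12 mod 13 is 12 (since 12·12 = 144 = 11·13 + 1), so t ≡ 12·9 = 108 ≡ 4 (mod 13).
    Then x = 47 + 51·4 = 251, valid modulo lcm(51, 13) = 663: x ≡ 251 (mod 663).
  Combine with x ≡ 3 (mod 7); new modulus lcm = 4641.
    Write x = 251 + 663·t and substitute into x ≡ 3 (mod 7): 663·t ≡ 3 − 251 = -248 (mod 7).
    Reduce coefficients mod 7: 5·t ≡ 4 (mod 7).
    The inverse of 5 mod 7 is 3 (since 5·3 = 15 = 2·7 + 1), so t ≡ 3·4 = 12 ≡ 5 (mod 7).
    Then x = 251 + 663·5 = 3566, valid modulo lcm(663, 7) = 4641: x ≡ 3566 (mod 4641).
  Combine with x ≡ 3 (mod 8); new modulus lcm = 37128.
    Write x = 3566 + 4641·t and substitute into x ≡ 3 (mod 8): 4641·t ≡ 3 − 3566 = -3563 (mod 8).
    Reduce coefficients mod 8: 1·t ≡ 5 (mod 8).
    So t ≡ 5 (mod 8).
    Then x = 3566 + 4641·5 = 26771, valid modulo lcm(4641, 8) = 37128: x ≡ 26771 (mod 37128).
Verify against each original: 26771 mod 3 = 2, 26771 mod 17 = 13, 26771 mod 13 = 4, 26771 mod 7 = 3, 26771 mod 8 = 3.

x ≡ 26771 (mod 37128).


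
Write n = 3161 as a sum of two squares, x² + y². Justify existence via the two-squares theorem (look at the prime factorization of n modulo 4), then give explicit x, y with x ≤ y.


Step 1: Factor n = 3161 = 29 · 109.
Step 2: Check the mod-4 condition on each prime factor: 29 ≡ 1 (mod 4), exponent 1; 109 ≡ 1 (mod 4), exponent 1.
All primes ≡ 3 (mod 4) appear to even exponent (or don't appear), so by the two-squares theorem n IS expressible as a sum of two squares.
Step 3: Build a representation. Here n = 29 · 109 is a product of primes ≡ 1 (mod 4). Each prime p ≡ 1 (mod 4) is itself a sum of two squares; find a² by testing p − a² for a perfect square:
  29: 29 − 1² = 28, 29 − 2² = 25 = 5² ⇒ 29 = 2² + 5².
  109: 109 − 1² = 108, 109 − 2² = 105, 109 − 3² = 100 = 10² ⇒ 109 = 3² + 10².
  Combine using the Brahmagupta–Fibonacci identity (a² + b²)(c² + d²) = (ac − bd)² + (ad + bc)² = (ac + bd)² + (ad − bc)²:
  29 · 109 = 3161: from (2² + 5²)(3² + 10²), take (2·3 − 5·10, 2·10 + 5·3) = (6 − 50, 20 + 15) = (-44, 35); dropping signs (only squares matter) gives (44, 35); check 44² + 35² = 1936 + 1225 = 3161 ✓.
Step 4: Order so x ≤ y and verify: 35² + 44² = 1225 + 1936 = 3161 = n. ✓

n = 3161 = 35² + 44² (one valid representation with x ≤ y).


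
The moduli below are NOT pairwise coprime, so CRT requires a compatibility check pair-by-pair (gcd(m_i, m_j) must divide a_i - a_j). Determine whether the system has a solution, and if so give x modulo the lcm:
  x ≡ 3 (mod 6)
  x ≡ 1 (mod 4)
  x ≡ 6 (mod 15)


Moduli 6, 4, 15 are not pairwise coprime, so CRT works modulo lcm(m_i) when all pairwise compatibility conditions hold.
Pairwise compatibility: gcd(m_i, m_j) must divide a_i - a_j for every pair.
Merge one congruence at a time:
  Start: x ≡ 3 (mod 6).
  Combine with x ≡ 1 (mod 4): gcd(6, 4) = 2; 1 - 3 = -2, which IS divisible by 2, so compatible.
    Write x = 3 + 6·t and substitute into x ≡ 1 (mod 4): 6·t ≡ 1 − 3 = -2 (mod 4).
    Divide the congruence (and modulus) by g = 2: 3·t ≡ -1 (mod 2).
    Reduce coefficients mod 2: 1·t ≡ 1 (mod 2).
    So t ≡ 1 (mod 2).
    Then x = 3 + 6·1 = 9, valid modulo lcm(6, 4) = 12: x ≡ 9 (mod 12).
  Combine with x ≡ 6 (mod 15): gcd(12, 15) = 3; 6 - 9 = -3, which IS divisible by 3, so compatible.
    Write x = 9 + 12·t and substitute into x ≡ 6 (mod 15): 12·t ≡ 6 − 9 = -3 (mod 15).
    Divide the congruence (and modulus) by g = 3: 4·t ≡ -1 (mod 5).
    Reduce coefficients mod 5: 4·t ≡ 4 (mod 5).
    The inverse of 4 mod 5 is 4 (since 4·4 = 16 = 3·5 + 1), so t ≡ 4·4 = 16 ≡ 1 (mod 5).
    Then x = 9 + 12·1 = 21, valid modulo lcm(12, 15) = 60: x ≡ 21 (mod 60).
Verify: 21 mod 6 = 3, 21 mod 4 = 1, 21 mod 15 = 6.

x ≡ 21 (mod 60).


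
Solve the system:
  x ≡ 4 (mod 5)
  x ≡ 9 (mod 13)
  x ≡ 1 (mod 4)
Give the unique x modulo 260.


Moduli 5, 13, 4 are pairwise coprime; by CRT there is a unique solution modulo M = 5 · 13 · 4 = 260.
Solve pairwise, accumulating the modulus:
  Start with x ≡ 4 (mod 5).
  Combine with x ≡ 9 (mod 13): since gcd(5, 13) = 1, we get a unique residue mod 65.
    Write x = 4 + 5·t and substitute into x ≡ 9 (mod 13): 5·t ≡ 9 − 4 = 5 (mod 13).
    The inverse of 5 mod 13 is 8 (since 5·8 = 40 = 3·13 + 1), so t ≡ 8·5 = 40 ≡ 1 (mod 13).
    Then x = 4 + 5·1 = 9, valid modulo lcm(5, 13) = 65: x ≡ 9 (mod 65).
  Combine with x ≡ 1 (mod 4): since gcd(65, 4) = 1, we get a unique residue mod 260.
    Write x = 9 + 65·t and substitute into x ≡ 1 (mod 4): 65·t ≡ 1 − 9 = -8 (mod 4).
    Reduce coefficients mod 4: 1·t ≡ 0 (mod 4).
    So t ≡ 0 (mod 4).
    Then x = 9 + 65·0 = 9, valid modulo lcm(65, 4) = 260: x ≡ 9 (mod 260).
Verify: 9 mod 5 = 4 ✓, 9 mod 13 = 9 ✓, 9 mod 4 = 1 ✓.

x ≡ 9 (mod 260).


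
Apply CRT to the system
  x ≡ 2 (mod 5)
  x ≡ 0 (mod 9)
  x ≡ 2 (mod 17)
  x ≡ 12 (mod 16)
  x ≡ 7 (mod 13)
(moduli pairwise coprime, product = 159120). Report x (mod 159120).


Product of moduli M = 5 · 9 · 17 · 16 · 13 = 159120.
Merge one congruence at a time:
  Start: x ≡ 2 (mod 5).
  Combine with x ≡ 0 (mod 9); new modulus lcm = 45.
    Write x = 2 + 5·t and substitute into x ≡ 0 (mod 9): 5·t ≡ 0 − 2 = -2 (mod 9).
    Reduce coefficients mod 9: 5·t ≡ 7 (mod 9).
    The inverse of 5 mod 9 is 2 (since 5·2 = 10 = 1·9 + 1), so t ≡ 2·7 = 14 ≡ 5 (mod 9).
    Then x = 2 + 5·5 = 27, valid modulo lcm(5, 9) = 45: x ≡ 27 (mod 45).
  Combine with x ≡ 2 (mod 17); new modulus lcm = 765.
    Write x = 27 + 45·t and substitute into x ≡ 2 (mod 17): 45·t ≡ 2 − 27 = -25 (mod 17).
    Reduce coefficients mod 17: 11·t ≡ 9 (mod 17).
    The inverse of 11 mod 17 is 14 (since 11·14 = 154 = 9·17 + 1), so t ≡ 14·9 = 126 ≡ 7 (mod 17).
    Then x = 27 + 45·7 = 342, valid modulo lcm(45, 17) = 765: x ≡ 342 (mod 765).
  Combine with x ≡ 12 (mod 16); new modulus lcm = 12240.
    Write x = 342 + 765·t and substitute into x ≡ 12 (mod 16): 765·t ≡ 12 − 342 = -330 (mod 16).
    Reduce coefficients mod 16: 13·t ≡ 6 (mod 16).
    The inverse of 13 mod 16 is 5 (since 13·5 = 65 = 4·16 + 1), so t ≡ 5·6 = 30 ≡ 14 (mod 16).
    Then x = 342 + 765·14 = 11052, valid modulo lcm(765, 16) = 12240: x ≡ 11052 (mod 12240).
  Combine with x ≡ 7 (mod 13); new modulus lcm = 159120.
    Write x = 11052 + 12240·t and substitute into x ≡ 7 (mod 13): 12240·t ≡ 7 − 11052 = -11045 (mod 13).
    Reduce coefficients mod 13: 7·t ≡ 5 (mod 13).
    The inverse of 7 mod 13 is 2 (since 7·2 = 14 = 1·13 + 1), so t ≡ 2·5 = 10 ≡ 10 (mod 13).
    Then x = 11052 + 12240·10 = 133452, valid modulo lcm(12240, 13) = 159120: x ≡ 133452 (mod 159120).
Verify against each original: 133452 mod 5 = 2, 133452 mod 9 = 0, 133452 mod 17 = 2, 133452 mod 16 = 12, 133452 mod 13 = 7.

x ≡ 133452 (mod 159120).


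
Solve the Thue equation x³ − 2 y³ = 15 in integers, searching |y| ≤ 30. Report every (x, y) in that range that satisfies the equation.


The equation is x³ - 2y³ = 15. For fixed y, x³ = 2·y³ + 15, so a solution requires the RHS to be a perfect cube.
Strategy: iterate y from -30 to 30, compute RHS = 2·y³ + 15, and check whether it is a (positive or negative) perfect cube.
Check small values of y:
  y = 0: RHS = 15 is not a perfect cube.
  y = 1: RHS = 17 is not a perfect cube.
  y = -1: RHS = 13 is not a perfect cube.
  y = 2: RHS = 31 is not a perfect cube.
  y = -2: RHS = -1 = (-1)³ ⇒ x = -1 works.
  y = 3: RHS = 69 is not a perfect cube.
  y = -3: RHS = -39 is not a perfect cube.
Continuing the search up to |y| = 30 finds no further solutions beyond those listed.
Collected solutions: (-1, -2).

Solutions (with |y| ≤ 30): (-1, -2).


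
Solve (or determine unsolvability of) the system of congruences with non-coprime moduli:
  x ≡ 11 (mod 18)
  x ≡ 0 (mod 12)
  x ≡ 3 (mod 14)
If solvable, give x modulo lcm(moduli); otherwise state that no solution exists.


Moduli 18, 12, 14 are not pairwise coprime, so CRT works modulo lcm(m_i) when all pairwise compatibility conditions hold.
Pairwise compatibility: gcd(m_i, m_j) must divide a_i - a_j for every pair.
Merge one congruence at a time:
  Start: x ≡ 11 (mod 18).
  Combine with x ≡ 0 (mod 12): gcd(18, 12) = 6, and 0 - 11 = -11 is NOT divisible by 6.
    ⇒ system is inconsistent (no integer solution).

No solution (the system is inconsistent).


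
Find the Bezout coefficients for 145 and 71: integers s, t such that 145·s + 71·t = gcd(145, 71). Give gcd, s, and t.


Euclidean algorithm on (145, 71) — divide until remainder is 0:
  145 = 2 · 71 + 3
  71 = 23 · 3 + 2
  3 = 1 · 2 + 1
  2 = 2 · 1 + 0
gcd(145, 71) = 1.
Track Bezout coefficients alongside the remainders: start with r₀ = 145 = a·1 + b·0 (s = 1, t = 0) and r₁ = 71 = a·0 + b·1 (s = 0, t = 1); each new remainder r_{k+1} = r_{k-1} − q_k·r_k inherits s_{k+1} = s_{k-1} − q_k·s_k, t_{k+1} = t_{k-1} − q_k·t_k, so r_k = a·s_k + b·t_k at every step:
  q = 2: r = 3, s = 1 − 2·0 = 1, t = 0 − 2·1 = -2  (check: 145·1 + 71·(-2) = 3)
  q = 23: r = 2, s = 0 − 23·1 = -23, t = 1 − 23·(-2) = 47  (check: 145·(-23) + 71·47 = 2)
  q = 1: r = 1, s = 1 − 1·(-23) = 24, t = -2 − 1·47 = -49  (check: 145·24 + 71·(-49) = 1)
The row with r = 1 (the gcd) gives the Bezout coefficients s = 24, t = -49.
Result: 145 · (24) + 71 · (-49) = 1.

gcd(145, 71) = 1; s = 24, t = -49 (check: 145·24 + 71·(-49) = 1).


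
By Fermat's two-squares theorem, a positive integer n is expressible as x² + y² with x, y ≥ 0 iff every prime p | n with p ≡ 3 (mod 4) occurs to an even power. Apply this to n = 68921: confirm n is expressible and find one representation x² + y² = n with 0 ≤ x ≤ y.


Step 1: Factor n = 68921 = 41^3.
Step 2: Check the mod-4 condition on each prime factor: 41 ≡ 1 (mod 4), exponent 3.
All primes ≡ 3 (mod 4) appear to even exponent (or don't appear), so by the two-squares theorem n IS expressible as a sum of two squares.
Step 3: Build a representation. Here n = 41 · 41 · 41 is a product of primes ≡ 1 (mod 4). Each prime p ≡ 1 (mod 4) is itself a sum of two squares; find a² by testing p − a² for a perfect square:
  41: 41 − 1² = 40, 41 − 2² = 37, 41 − 3² = 32, 41 − 4² = 25 = 5² ⇒ 41 = 4² + 5².
  Combine using the Brahmagupta–Fibonacci identity (a² + b²)(c² + d²) = (ac − bd)² + (ad + bc)² = (ac + bd)² + (ad − bc)²:
  41 · 41 = 1681: from (4² + 5²)(4² + 5²), take (4·4 − 5·5, 4·5 + 5·4) = (16 − 25, 20 + 20) = (-9, 40); dropping signs (only squares matter) gives (9, 40); check 9² + 40² = 81 + 1600 = 1681 ✓.
  1681 · 41 = 68921: from (9² + 40²)(4² + 5²), take (9·4 − 40·5, 9·5 + 40·4) = (36 − 200, 45 + 160) = (-164, 205); dropping signs (only squares matter) gives (164, 205); check 164² + 205² = 26896 + 42025 = 68921 ✓.
Step 4: Order so x ≤ y and verify: 164² + 205² = 26896 + 42025 = 68921 = n. ✓

n = 68921 = 164² + 205² (one valid representation with x ≤ y).


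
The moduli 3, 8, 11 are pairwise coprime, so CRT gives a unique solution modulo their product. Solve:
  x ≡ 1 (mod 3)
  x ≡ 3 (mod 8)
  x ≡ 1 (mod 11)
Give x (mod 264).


Moduli 3, 8, 11 are pairwise coprime; by CRT there is a unique solution modulo M = 3 · 8 · 11 = 264.
Solve pairwise, accumulating the modulus:
  Start with x ≡ 1 (mod 3).
  Combine with x ≡ 3 (mod 8): since gcd(3, 8) = 1, we get a unique residue mod 24.
    Write x = 1 + 3·t and substitute into x ≡ 3 (mod 8): 3·t ≡ 3 − 1 = 2 (mod 8).
    The inverse of 3 mod 8 is 3 (since 3·3 = 9 = 1·8 + 1), so t ≡ 3·2 = 6 ≡ 6 (mod 8).
    Then x = 1 + 3·6 = 19, valid modulo lcm(3, 8) = 24: x ≡ 19 (mod 24).
  Combine with x ≡ 1 (mod 11): since gcd(24, 11) = 1, we get a unique residue mod 264.
    Write x = 19 + 24·t and substitute into x ≡ 1 (mod 11): 24·t ≡ 1 − 19 = -18 (mod 11).
    Reduce coefficients mod 11: 2·t ≡ 4 (mod 11).
    The inverse of 2 mod 11 is 6 (since 2·6 = 12 = 1·11 + 1), so t ≡ 6·4 = 24 ≡ 2 (mod 11).
    Then x = 19 + 24·2 = 67, valid modulo lcm(24, 11) = 264: x ≡ 67 (mod 264).
Verify: 67 mod 3 = 1 ✓, 67 mod 8 = 3 ✓, 67 mod 11 = 1 ✓.

x ≡ 67 (mod 264).


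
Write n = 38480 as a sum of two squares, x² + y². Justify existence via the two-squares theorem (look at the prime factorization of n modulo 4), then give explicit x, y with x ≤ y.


Step 1: Factor n = 38480 = 2^4 · 5 · 13 · 37.
Step 2: Check the mod-4 condition on each prime factor: 2 = 2 (special); 5 ≡ 1 (mod 4), exponent 1; 13 ≡ 1 (mod 4), exponent 1; 37 ≡ 1 (mod 4), exponent 1.
All primes ≡ 3 (mod 4) appear to even exponent (or don't appear), so by the two-squares theorem n IS expressible as a sum of two squares.
Step 3: Build a representation. Group n = k² · m with k = 4 and m = 5 · 13 · 37 = 2405 (a product of primes ≡ 1 (mod 4)); a representation of m scales to one of n via (k·x)² + (k·y)² = k²(x² + y²). Each prime p ≡ 1 (mod 4) is itself a sum of two squares; find a² by testing p − a² for a perfect square:
  5: 5 − 1² = 4 = 2² ⇒ 5 = 1² + 2².
  13: 13 − 1² = 12, 13 − 2² = 9 = 3² ⇒ 13 = 2² + 3².
  37: 37 − 1² = 36 = 6² ⇒ 37 = 1² + 6².
  Combine using the Brahmagupta–Fibonacci identity (a² + b²)(c² + d²) = (ac − bd)² + (ad + bc)² = (ac + bd)² + (ad − bc)²:
  5 · 13 = 65: from (1² + 2²)(2² + 3²), take (1·2 − 2·3, 1·3 + 2·2) = (2 − 6, 3 + 4) = (-4, 7); dropping signs (only squares matter) gives (4, 7); check 4² + 7² = 16 + 49 = 65 ✓.
  65 · 37 = 2405: from (4² + 7²)(1² + 6²), take (4·1 − 7·6, 4·6 + 7·1) = (4 − 42, 24 + 7) = (-38, 31); dropping signs (only squares matter) gives (38, 31); check 38² + 31² = 1444 + 961 = 2405 ✓.
  Scale by k = 4: (4·38, 4·31) = (152, 124).
Step 4: Order so x ≤ y and verify: 124² + 152² = 15376 + 23104 = 38480 = n. ✓

n = 38480 = 124² + 152² (one valid representation with x ≤ y).


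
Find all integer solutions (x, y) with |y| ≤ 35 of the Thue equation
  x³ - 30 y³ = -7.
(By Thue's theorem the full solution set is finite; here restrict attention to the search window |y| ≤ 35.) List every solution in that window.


The equation is x³ - 30y³ = -7. For fixed y, x³ = 30·y³ − 7, so a solution requires the RHS to be a perfect cube.
Strategy: iterate y from -35 to 35, compute RHS = 30·y³ − 7, and check whether it is a (positive or negative) perfect cube.
Check small values of y:
  y = 0: RHS = -7 is not a perfect cube.
  y = 1: RHS = 23 is not a perfect cube.
  y = -1: RHS = -37 is not a perfect cube.
  y = 2: RHS = 233 is not a perfect cube.
  y = -2: RHS = -247 is not a perfect cube.
  y = 3: RHS = 803 is not a perfect cube.
  y = -3: RHS = -817 is not a perfect cube.
Continuing the search up to |y| = 35 finds no solutions either.
No (x, y) in the scanned range satisfies the equation.

No integer solutions with |y| ≤ 35.


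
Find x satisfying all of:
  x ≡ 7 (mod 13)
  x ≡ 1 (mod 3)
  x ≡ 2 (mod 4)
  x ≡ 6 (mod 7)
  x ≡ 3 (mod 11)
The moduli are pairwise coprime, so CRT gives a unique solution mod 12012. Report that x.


Product of moduli M = 13 · 3 · 4 · 7 · 11 = 12012.
Merge one congruence at a time:
  Start: x ≡ 7 (mod 13).
  Combine with x ≡ 1 (mod 3); new modulus lcm = 39.
    Write x = 7 + 13·t and substitute into x ≡ 1 (mod 3): 13·t ≡ 1 − 7 = -6 (mod 3).
    Reduce coefficients mod 3: 1·t ≡ 0 (mod 3).
    So t ≡ 0 (mod 3).
    Then x = 7 + 13·0 = 7, valid modulo lcm(13, 3) = 39: x ≡ 7 (mod 39).
  Combine with x ≡ 2 (mod 4); new modulus lcm = 156.
    Write x = 7 + 39·t and substitute into x ≡ 2 (mod 4): 39·t ≡ 2 − 7 = -5 (mod 4).
    Reduce coefficients mod 4: 3·t ≡ 3 (mod 4).
    The inverse of 3 mod 4 is 3 (since 3·3 = 9 = 2·4 + 1), so t ≡ 3·3 = 9 ≡ 1 (mod 4).
    Then x = 7 + 39·1 = 46, valid modulo lcm(39, 4) = 156: x ≡ 46 (mod 156).
  Combine with x ≡ 6 (mod 7); new modulus lcm = 1092.
    Write x = 46 + 156·t and substitute into x ≡ 6 (mod 7): 156·t ≡ 6 − 46 = -40 (mod 7).
    Reduce coefficients mod 7: 2·t ≡ 2 (mod 7).
    The inverse of 2 mod 7 is 4 (since 2·4 = 8 = 1·7 + 1), so t ≡ 4·2 = 8 ≡ 1 (mod 7).
    Then x = 46 + 156·1 = 202, valid modulo lcm(156, 7) = 1092: x ≡ 202 (mod 1092).
  Combine with x ≡ 3 (mod 11); new modulus lcm = 12012.
    Write x = 202 + 1092·t and substitute into x ≡ 3 (mod 11): 1092·t ≡ 3 − 202 = -199 (mod 11).
    Reduce coefficients mod 11: 3·t ≡ 10 (mod 11).
    The inverse of 3 mod 11 is 4 (since 3·4 = 12 = 1·11 + 1), so t ≡ 4·10 = 40 ≡ 7 (mod 11).
    Then x = 202 + 1092·7 = 7846, valid modulo lcm(1092, 11) = 12012: x ≡ 7846 (mod 12012).
Verify against each original: 7846 mod 13 = 7, 7846 mod 3 = 1, 7846 mod 4 = 2, 7846 mod 7 = 6, 7846 mod 11 = 3.

x ≡ 7846 (mod 12012).


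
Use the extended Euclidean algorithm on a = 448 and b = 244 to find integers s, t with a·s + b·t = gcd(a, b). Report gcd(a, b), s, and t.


Euclidean algorithm on (448, 244) — divide until remainder is 0:
  448 = 1 · 244 + 204
  244 = 1 · 204 + 40
  204 = 5 · 40 + 4
  40 = 10 · 4 + 0
gcd(448, 244) = 4.
Track Bezout coefficients alongside the remainders: start with r₀ = 448 = a·1 + b·0 (s = 1, t = 0) and r₁ = 244 = a·0 + b·1 (s = 0, t = 1); each new remainder r_{k+1} = r_{k-1} − q_k·r_k inherits s_{k+1} = s_{k-1} − q_k·s_k, t_{k+1} = t_{k-1} − q_k·t_k, so r_k = a·s_k + b·t_k at every step:
  q = 1: r = 204, s = 1 − 1·0 = 1, t = 0 − 1·1 = -1  (check: 448·1 + 244·(-1) = 204)
  q = 1: r = 40, s = 0 − 1·1 = -1, t = 1 − 1·(-1) = 2  (check: 448·(-1) + 244·2 = 40)
  q = 5: r = 4, s = 1 − 5·(-1) = 6, t = -1 − 5·2 = -11  (check: 448·6 + 244·(-11) = 4)
The row with r = 4 (the gcd) gives the Bezout coefficients s = 6, t = -11.
Result: 448 · (6) + 244 · (-11) = 4.

gcd(448, 244) = 4; s = 6, t = -11 (check: 448·6 + 244·(-11) = 4).


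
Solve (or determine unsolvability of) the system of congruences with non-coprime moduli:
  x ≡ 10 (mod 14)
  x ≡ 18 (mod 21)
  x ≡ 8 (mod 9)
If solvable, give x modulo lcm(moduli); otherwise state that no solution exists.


Moduli 14, 21, 9 are not pairwise coprime, so CRT works modulo lcm(m_i) when all pairwise compatibility conditions hold.
Pairwise compatibility: gcd(m_i, m_j) must divide a_i - a_j for every pair.
Merge one congruence at a time:
  Start: x ≡ 10 (mod 14).
  Combine with x ≡ 18 (mod 21): gcd(14, 21) = 7, and 18 - 10 = 8 is NOT divisible by 7.
    ⇒ system is inconsistent (no integer solution).

No solution (the system is inconsistent).


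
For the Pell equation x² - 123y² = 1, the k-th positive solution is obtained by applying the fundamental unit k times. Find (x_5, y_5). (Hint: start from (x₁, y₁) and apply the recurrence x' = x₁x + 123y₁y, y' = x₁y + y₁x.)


Step 1: Find the fundamental solution (x₁, y₁) of x² - 123y² = 1.
  Expand √123 as a continued fraction. a₀ = ⌊√123⌋ = 11; iterate m_{k+1} = d_k·a_k − m_k, d_{k+1} = (123 − m_{k+1}²)/d_k, a_{k+1} = ⌊(a₀ + m_{k+1})/d_{k+1}⌋ (starting m₀ = 0, d₀ = 1), with convergents p_k = a_k·p_{k-1} + p_{k-2}, q_k = a_k·q_{k-1} + q_{k-2} (p₋₁ = 1, q₋₁ = 0):
  k = 0: a₀ = 11; p₀/q₀ = 11/1; p₀² − 123·q₀² = 121 − 123 = -2.
  k = 1: m = 11, d = 2, a = ⌊(11 + 11)/2⌋ = 11; p/q = (11·11 + 1)/(11·1 + 0) = 122/11; p² − 123·q² = 14884 − 14883 = 1.
  The first convergent with p² − 123·q² = 1 gives the fundamental solution (x₁, y₁) = (122, 11).
Step 2: Apply the recurrence (x_{n+1}, y_{n+1}) = (x₁x_n + 123y₁y_n, x₁y_n + y₁x_n) repeatedly.
  From (x_1, y_1) = (122, 11): x_2 = 122·122 + 123·11·11 = 29767; y_2 = 122·11 + 11·122 = 2684.
  From (x_2, y_2) = (29767, 2684): x_3 = 122·29767 + 123·11·2684 = 7263026; y_3 = 122·2684 + 11·29767 = 654885.
  From (x_3, y_3) = (7263026, 654885): x_4 = 122·7263026 + 123·11·654885 = 1772148577; y_4 = 122·654885 + 11·7263026 = 159789256.
  From (x_4, y_4) = (1772148577, 159789256): x_5 = 122·1772148577 + 123·11·159789256 = 432396989762; y_5 = 122·159789256 + 11·1772148577 = 38987923579.
Step 3: Verify x_5² - 123·y_5² = 186967156755239132816644 - 186967156755239132816643 = 1 (should be 1). ✓

(x_1, y_1) = (122, 11); (x_5, y_5) = (432396989762, 38987923579).


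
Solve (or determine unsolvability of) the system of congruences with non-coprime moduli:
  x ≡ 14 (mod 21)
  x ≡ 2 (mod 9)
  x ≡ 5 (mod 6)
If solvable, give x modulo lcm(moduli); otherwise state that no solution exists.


Moduli 21, 9, 6 are not pairwise coprime, so CRT works modulo lcm(m_i) when all pairwise compatibility conditions hold.
Pairwise compatibility: gcd(m_i, m_j) must divide a_i - a_j for every pair.
Merge one congruence at a time:
  Start: x ≡ 14 (mod 21).
  Combine with x ≡ 2 (mod 9): gcd(21, 9) = 3; 2 - 14 = -12, which IS divisible by 3, so compatible.
    Write x = 14 + 21·t and substitute into x ≡ 2 (mod 9): 21·t ≡ 2 − 14 = -12 (mod 9).
    Divide the congruence (and modulus) by g = 3: 7·t ≡ -4 (mod 3).
    Reduce coefficients mod 3: 1·t ≡ 2 (mod 3).
    So t ≡ 2 (mod 3).
    Then x = 14 + 21·2 = 56, valid modulo lcm(21, 9) = 63: x ≡ 56 (mod 63).
  Combine with x ≡ 5 (mod 6): gcd(63, 6) = 3; 5 - 56 = -51, which IS divisible by 3, so compatible.
    Write x = 56 + 63·t and substitute into x ≡ 5 (mod 6): 63·t ≡ 5 − 56 = -51 (mod 6).
    Divide the congruence (and modulus) by g = 3: 21·t ≡ -17 (mod 2).
    Reduce coefficients mod 2: 1·t ≡ 1 (mod 2).
    So t ≡ 1 (mod 2).
    Then x = 56 + 63·1 = 119, valid modulo lcm(63, 6) = 126: x ≡ 119 (mod 126).
Verify: 119 mod 21 = 14, 119 mod 9 = 2, 119 mod 6 = 5.

x ≡ 119 (mod 126).


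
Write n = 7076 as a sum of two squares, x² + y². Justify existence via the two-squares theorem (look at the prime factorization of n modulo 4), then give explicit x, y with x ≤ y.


Step 1: Factor n = 7076 = 2^2 · 29 · 61.
Step 2: Check the mod-4 condition on each prime factor: 2 = 2 (special); 29 ≡ 1 (mod 4), exponent 1; 61 ≡ 1 (mod 4), exponent 1.
All primes ≡ 3 (mod 4) appear to even exponent (or don't appear), so by the two-squares theorem n IS expressible as a sum of two squares.
Step 3: Build a representation. Group n = k² · m with k = 2 and m = 29 · 61 = 1769 (a product of primes ≡ 1 (mod 4)); a representation of m scales to one of n via (k·x)² + (k·y)² = k²(x² + y²). Each prime p ≡ 1 (mod 4) is itself a sum of two squares; find a² by testing p − a² for a perfect square:
  29: 29 − 1² = 28, 29 − 2² = 25 = 5² ⇒ 29 = 2² + 5².
  61: 61 − 1² = 60, 61 − 2² = 57, 61 − 3² = 52, 61 − 4² = 45, 61 − 5² = 36 = 6² ⇒ 61 = 5² + 6².
  Combine using the Brahmagupta–Fibonacci identity (a² + b²)(c² + d²) = (ac − bd)² + (ad + bc)² = (ac + bd)² + (ad − bc)²:
  29 · 61 = 1769: from (2² + 5²)(5² + 6²), take (2·5 − 5·6, 2·6 + 5·5) = (10 − 30, 12 + 25) = (-20, 37); dropping signs (only squares matter) gives (20, 37); check 20² + 37² = 400 + 1369 = 1769 ✓.
  Scale by k = 2: (2·20, 2·37) = (40, 74).
Step 4: Order so x ≤ y and verify: 40² + 74² = 1600 + 5476 = 7076 = n. ✓

n = 7076 = 40² + 74² (one valid representation with x ≤ y).


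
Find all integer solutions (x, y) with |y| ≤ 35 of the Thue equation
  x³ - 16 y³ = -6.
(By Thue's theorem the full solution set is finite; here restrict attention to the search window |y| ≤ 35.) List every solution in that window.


The equation is x³ - 16y³ = -6. For fixed y, x³ = 16·y³ − 6, so a solution requires the RHS to be a perfect cube.
Strategy: iterate y from -35 to 35, compute RHS = 16·y³ − 6, and check whether it is a (positive or negative) perfect cube.
Check small values of y:
  y = 0: RHS = -6 is not a perfect cube.
  y = 1: RHS = 10 is not a perfect cube.
  y = -1: RHS = -22 is not a perfect cube.
  y = 2: RHS = 122 is not a perfect cube.
  y = -2: RHS = -134 is not a perfect cube.
  y = 3: RHS = 426 is not a perfect cube.
  y = -3: RHS = -438 is not a perfect cube.
Continuing the search up to |y| = 35 finds no solutions either.
No (x, y) in the scanned range satisfies the equation.

No integer solutions with |y| ≤ 35.


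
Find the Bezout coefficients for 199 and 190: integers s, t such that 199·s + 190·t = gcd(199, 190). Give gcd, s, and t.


Euclidean algorithm on (199, 190) — divide until remainder is 0:
  199 = 1 · 190 + 9
  190 = 21 · 9 + 1
  9 = 9 · 1 + 0
gcd(199, 190) = 1.
Track Bezout coefficients alongside the remainders: start with r₀ = 199 = a·1 + b·0 (s = 1, t = 0) and r₁ = 190 = a·0 + b·1 (s = 0, t = 1); each new remainder r_{k+1} = r_{k-1} − q_k·r_k inherits s_{k+1} = s_{k-1} − q_k·s_k, t_{k+1} = t_{k-1} − q_k·t_k, so r_k = a·s_k + b·t_k at every step:
  q = 1: r = 9, s = 1 − 1·0 = 1, t = 0 − 1·1 = -1  (check: 199·1 + 190·(-1) = 9)
  q = 21: r = 1, s = 0 − 21·1 = -21, t = 1 − 21·(-1) = 22  (check: 199·(-21) + 190·22 = 1)
The row with r = 1 (the gcd) gives the Bezout coefficients s = -21, t = 22.
Result: 199 · (-21) + 190 · (22) = 1.

gcd(199, 190) = 1; s = -21, t = 22 (check: 199·(-21) + 190·22 = 1).


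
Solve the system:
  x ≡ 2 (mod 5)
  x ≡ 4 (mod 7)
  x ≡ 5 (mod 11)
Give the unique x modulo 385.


Moduli 5, 7, 11 are pairwise coprime; by CRT there is a unique solution modulo M = 5 · 7 · 11 = 385.
Solve pairwise, accumulating the modulus:
  Start with x ≡ 2 (mod 5).
  Combine with x ≡ 4 (mod 7): since gcd(5, 7) = 1, we get a unique residue mod 35.
    Write x = 2 + 5·t and substitute into x ≡ 4 (mod 7): 5·t ≡ 4 − 2 = 2 (mod 7).
    The inverse of 5 mod 7 is 3 (since 5·3 = 15 = 2·7 + 1), so t ≡ 3·2 = 6 ≡ 6 (mod 7).
    Then x = 2 + 5·6 = 32, valid modulo lcm(5, 7) = 35: x ≡ 32 (mod 35).
  Combine with x ≡ 5 (mod 11): since gcd(35, 11) = 1, we get a unique residue mod 385.
    Write x = 32 + 35·t and substitute into x ≡ 5 (mod 11): 35·t ≡ 5 − 32 = -27 (mod 11).
    Reduce coefficients mod 11: 2·t ≡ 6 (mod 11).
    The inverse of 2 mod 11 is 6 (since 2·6 = 12 = 1·11 + 1), so t ≡ 6·6 = 36 ≡ 3 (mod 11).
    Then x = 32 + 35·3 = 137, valid modulo lcm(35, 11) = 385: x ≡ 137 (mod 385).
Verify: 137 mod 5 = 2 ✓, 137 mod 7 = 4 ✓, 137 mod 11 = 5 ✓.

x ≡ 137 (mod 385).


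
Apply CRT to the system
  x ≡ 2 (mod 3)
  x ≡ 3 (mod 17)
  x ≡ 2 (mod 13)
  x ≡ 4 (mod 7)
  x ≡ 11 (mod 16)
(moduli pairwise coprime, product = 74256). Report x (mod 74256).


Product of moduli M = 3 · 17 · 13 · 7 · 16 = 74256.
Merge one congruence at a time:
  Start: x ≡ 2 (mod 3).
  Combine with x ≡ 3 (mod 17); new modulus lcm = 51.
    Write x = 2 + 3·t and substitute into x ≡ 3 (mod 17): 3·t ≡ 3 − 2 = 1 (mod 17).
    The inverse of 3 mod 17 is 6 (since 3·6 = 18 = 1·17 + 1), so t ≡ 6·1 = 6 ≡ 6 (mod 17).
    Then x = 2 + 3·6 = 20, valid modulo lcm(3, 17) = 51: x ≡ 20 (mod 51).
  Combine with x ≡ 2 (mod 13); new modulus lcm = 663.
    Write x = 20 + 51·t and substitute into x ≡ 2 (mod 13): 51·t ≡ 2 − 20 = -18 (mod 13).
    Reduce coefficients mod 13: 12·t ≡ 8 (mod 13).
    The inverse of 12 mod 13 is 12 (since 12·12 = 144 = 11·13 + 1), so t ≡ 12·8 = 96 ≡ 5 (mod 13).
    Then x = 20 + 51·5 = 275, valid modulo lcm(51, 13) = 663: x ≡ 275 (mod 663).
  Combine with x ≡ 4 (mod 7); new modulus lcm = 4641.
    Write x = 275 + 663·t and substitute into x ≡ 4 (mod 7): 663·t ≡ 4 − 275 = -271 (mod 7).
    Reduce coefficients mod 7: 5·t ≡ 2 (mod 7).
    The inverse of 5 mod 7 is 3 (since 5·3 = 15 = 2·7 + 1), so t ≡ 3·2 = 6 ≡ 6 (mod 7).
    Then x = 275 + 663·6 = 4253, valid modulo lcm(663, 7) = 4641: x ≡ 4253 (mod 4641).
  Combine with x ≡ 11 (mod 16); new modulus lcm = 74256.
    Write x = 4253 + 4641·t and substitute into x ≡ 11 (mod 16): 4641·t ≡ 11 − 4253 = -4242 (mod 16).
    Reduce coefficients mod 16: 1·t ≡ 14 (mod 16).
    So t ≡ 14 (mod 16).
    Then x = 4253 + 4641·14 = 69227, valid modulo lcm(4641, 16) = 74256: x ≡ 69227 (mod 74256).
Verify against each original: 69227 mod 3 = 2, 69227 mod 17 = 3, 69227 mod 13 = 2, 69227 mod 7 = 4, 69227 mod 16 = 11.

x ≡ 69227 (mod 74256).


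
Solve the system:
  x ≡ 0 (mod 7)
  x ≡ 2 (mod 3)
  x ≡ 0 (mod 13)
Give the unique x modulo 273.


Moduli 7, 3, 13 are pairwise coprime; by CRT there is a unique solution modulo M = 7 · 3 · 13 = 273.
Solve pairwise, accumulating the modulus:
  Start with x ≡ 0 (mod 7).
  Combine with x ≡ 2 (mod 3): since gcd(7, 3) = 1, we get a unique residue mod 21.
    Write x = 0 + 7·t and substitute into x ≡ 2 (mod 3): 7·t ≡ 2 − 0 = 2 (mod 3).
    Reduce coefficients mod 3: 1·t ≡ 2 (mod 3).
    So t ≡ 2 (mod 3).
    Then x = 0 + 7·2 = 14, valid modulo lcm(7, 3) = 21: x ≡ 14 (mod 21).
  Combine with x ≡ 0 (mod 13): since gcd(21, 13) = 1, we get a unique residue mod 273.
    Write x = 14 + 21·t and substitute into x ≡ 0 (mod 13): 21·t ≡ 0 − 14 = -14 (mod 13).
    Reduce coefficients mod 13: 8·t ≡ 12 (mod 13).
    The inverse of 8 mod 13 is 5 (since 8·5 = 40 = 3·13 + 1), so t ≡ 5·12 = 60 ≡ 8 (mod 13).
    Then x = 14 + 21·8 = 182, valid modulo lcm(21, 13) = 273: x ≡ 182 (mod 273).
Verify: 182 mod 7 = 0 ✓, 182 mod 3 = 2 ✓, 182 mod 13 = 0 ✓.

x ≡ 182 (mod 273).


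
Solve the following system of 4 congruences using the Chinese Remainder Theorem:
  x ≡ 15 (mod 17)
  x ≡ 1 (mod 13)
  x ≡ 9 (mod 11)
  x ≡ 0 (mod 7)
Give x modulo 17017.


Product of moduli M = 17 · 13 · 11 · 7 = 17017.
Merge one congruence at a time:
  Start: x ≡ 15 (mod 17).
  Combine with x ≡ 1 (mod 13); new modulus lcm = 221.
    Write x = 15 + 17·t and substitute into x ≡ 1 (mod 13): 17·t ≡ 1 − 15 = -14 (mod 13).
    Reduce coefficients mod 13: 4·t ≡ 12 (mod 13).
    The inverse of 4 mod 13 is 10 (since 4·10 = 40 = 3·13 + 1), so t ≡ 10·12 = 120 ≡ 3 (mod 13).
    Then x = 15 + 17·3 = 66, valid modulo lcm(17, 13) = 221: x ≡ 66 (mod 221).
  Combine with x ≡ 9 (mod 11); new modulus lcm = 2431.
    Write x = 66 + 221·t and substitute into x ≡ 9 (mod 11): 221·t ≡ 9 − 66 = -57 (mod 11).
    Reduce coefficients mod 11: 1·t ≡ 9 (mod 11).
    So t ≡ 9 (mod 11).
    Then x = 66 + 221·9 = 2055, valid modulo lcm(221, 11) = 2431: x ≡ 2055 (mod 2431).
  Combine with x ≡ 0 (mod 7); new modulus lcm = 17017.
    Write x = 2055 + 2431·t and substitute into x ≡ 0 (mod 7): 2431·t ≡ 0 − 2055 = -2055 (mod 7).
    Reduce coefficients mod 7: 2·t ≡ 3 (mod 7).
    The inverse of 2 mod 7 is 4 (since 2·4 = 8 = 1·7 + 1), so t ≡ 4·3 = 12 ≡ 5 (mod 7).
    Then x = 2055 + 2431·5 = 14210, valid modulo lcm(2431, 7) = 17017: x ≡ 14210 (mod 17017).
Verify against each original: 14210 mod 17 = 15, 14210 mod 13 = 1, 14210 mod 11 = 9, 14210 mod 7 = 0.

x ≡ 14210 (mod 17017).


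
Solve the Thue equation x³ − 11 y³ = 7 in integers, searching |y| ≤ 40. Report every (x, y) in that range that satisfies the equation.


The equation is x³ - 11y³ = 7. For fixed y, x³ = 11·y³ + 7, so a solution requires the RHS to be a perfect cube.
Strategy: iterate y from -40 to 40, compute RHS = 11·y³ + 7, and check whether it is a (positive or negative) perfect cube.
Check small values of y:
  y = 0: RHS = 7 is not a perfect cube.
  y = 1: RHS = 18 is not a perfect cube.
  y = -1: RHS = -4 is not a perfect cube.
  y = 2: RHS = 95 is not a perfect cube.
  y = -2: RHS = -81 is not a perfect cube.
  y = 3: RHS = 304 is not a perfect cube.
  y = -3: RHS = -290 is not a perfect cube.
Continuing the search up to |y| = 40 finds no solutions either.
No (x, y) in the scanned range satisfies the equation.

No integer solutions with |y| ≤ 40.
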